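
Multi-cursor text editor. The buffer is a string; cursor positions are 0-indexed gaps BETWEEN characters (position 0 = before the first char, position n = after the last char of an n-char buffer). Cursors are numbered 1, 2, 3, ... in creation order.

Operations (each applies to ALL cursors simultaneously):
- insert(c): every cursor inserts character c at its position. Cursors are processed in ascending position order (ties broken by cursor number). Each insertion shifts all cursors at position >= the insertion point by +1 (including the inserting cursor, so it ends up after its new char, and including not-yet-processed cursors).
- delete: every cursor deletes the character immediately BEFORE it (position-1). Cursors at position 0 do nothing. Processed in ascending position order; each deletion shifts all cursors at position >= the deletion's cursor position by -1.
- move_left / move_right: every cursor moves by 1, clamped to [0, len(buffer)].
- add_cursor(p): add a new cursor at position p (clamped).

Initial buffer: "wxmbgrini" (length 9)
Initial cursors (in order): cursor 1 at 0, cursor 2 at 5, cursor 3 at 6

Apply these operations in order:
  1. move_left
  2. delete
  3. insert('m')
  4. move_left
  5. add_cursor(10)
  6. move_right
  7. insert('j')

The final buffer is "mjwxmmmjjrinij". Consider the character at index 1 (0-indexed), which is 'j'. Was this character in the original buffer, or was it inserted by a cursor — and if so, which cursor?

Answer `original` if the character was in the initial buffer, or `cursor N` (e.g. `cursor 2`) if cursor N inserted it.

Answer: cursor 1

Derivation:
After op 1 (move_left): buffer="wxmbgrini" (len 9), cursors c1@0 c2@4 c3@5, authorship .........
After op 2 (delete): buffer="wxmrini" (len 7), cursors c1@0 c2@3 c3@3, authorship .......
After op 3 (insert('m')): buffer="mwxmmmrini" (len 10), cursors c1@1 c2@6 c3@6, authorship 1...23....
After op 4 (move_left): buffer="mwxmmmrini" (len 10), cursors c1@0 c2@5 c3@5, authorship 1...23....
After op 5 (add_cursor(10)): buffer="mwxmmmrini" (len 10), cursors c1@0 c2@5 c3@5 c4@10, authorship 1...23....
After op 6 (move_right): buffer="mwxmmmrini" (len 10), cursors c1@1 c2@6 c3@6 c4@10, authorship 1...23....
After op 7 (insert('j')): buffer="mjwxmmmjjrinij" (len 14), cursors c1@2 c2@9 c3@9 c4@14, authorship 11...2323....4
Authorship (.=original, N=cursor N): 1 1 . . . 2 3 2 3 . . . . 4
Index 1: author = 1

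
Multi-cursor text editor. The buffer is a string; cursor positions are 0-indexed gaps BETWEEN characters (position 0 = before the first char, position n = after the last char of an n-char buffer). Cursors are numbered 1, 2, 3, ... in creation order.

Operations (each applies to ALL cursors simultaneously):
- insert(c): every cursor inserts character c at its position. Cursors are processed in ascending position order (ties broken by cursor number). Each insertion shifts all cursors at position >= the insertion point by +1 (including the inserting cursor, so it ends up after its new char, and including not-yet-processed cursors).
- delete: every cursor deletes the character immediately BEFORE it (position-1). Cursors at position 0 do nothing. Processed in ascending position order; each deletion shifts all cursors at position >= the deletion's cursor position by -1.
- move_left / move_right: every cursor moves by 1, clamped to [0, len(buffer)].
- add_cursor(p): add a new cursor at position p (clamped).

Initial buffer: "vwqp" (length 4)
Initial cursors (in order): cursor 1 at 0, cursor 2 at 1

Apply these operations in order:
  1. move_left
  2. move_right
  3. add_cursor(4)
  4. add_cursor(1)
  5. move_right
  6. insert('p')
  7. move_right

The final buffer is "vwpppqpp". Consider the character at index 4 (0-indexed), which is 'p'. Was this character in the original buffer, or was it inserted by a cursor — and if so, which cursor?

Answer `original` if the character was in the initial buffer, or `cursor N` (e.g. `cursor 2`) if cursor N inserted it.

After op 1 (move_left): buffer="vwqp" (len 4), cursors c1@0 c2@0, authorship ....
After op 2 (move_right): buffer="vwqp" (len 4), cursors c1@1 c2@1, authorship ....
After op 3 (add_cursor(4)): buffer="vwqp" (len 4), cursors c1@1 c2@1 c3@4, authorship ....
After op 4 (add_cursor(1)): buffer="vwqp" (len 4), cursors c1@1 c2@1 c4@1 c3@4, authorship ....
After op 5 (move_right): buffer="vwqp" (len 4), cursors c1@2 c2@2 c4@2 c3@4, authorship ....
After op 6 (insert('p')): buffer="vwpppqpp" (len 8), cursors c1@5 c2@5 c4@5 c3@8, authorship ..124..3
After op 7 (move_right): buffer="vwpppqpp" (len 8), cursors c1@6 c2@6 c4@6 c3@8, authorship ..124..3
Authorship (.=original, N=cursor N): . . 1 2 4 . . 3
Index 4: author = 4

Answer: cursor 4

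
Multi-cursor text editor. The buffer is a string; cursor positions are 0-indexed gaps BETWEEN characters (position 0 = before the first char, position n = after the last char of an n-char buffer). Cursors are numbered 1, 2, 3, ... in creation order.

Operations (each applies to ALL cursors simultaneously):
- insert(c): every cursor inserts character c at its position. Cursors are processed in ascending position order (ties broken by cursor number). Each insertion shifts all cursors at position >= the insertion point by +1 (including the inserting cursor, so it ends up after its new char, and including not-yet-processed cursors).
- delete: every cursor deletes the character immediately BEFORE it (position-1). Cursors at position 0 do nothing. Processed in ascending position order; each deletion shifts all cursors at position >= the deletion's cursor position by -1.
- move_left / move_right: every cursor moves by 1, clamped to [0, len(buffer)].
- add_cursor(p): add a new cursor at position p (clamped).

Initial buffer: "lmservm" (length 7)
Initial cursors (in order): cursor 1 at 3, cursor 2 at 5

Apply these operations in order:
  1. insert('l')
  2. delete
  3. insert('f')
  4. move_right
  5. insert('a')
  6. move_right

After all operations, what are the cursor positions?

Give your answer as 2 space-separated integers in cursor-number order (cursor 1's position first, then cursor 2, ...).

After op 1 (insert('l')): buffer="lmslerlvm" (len 9), cursors c1@4 c2@7, authorship ...1..2..
After op 2 (delete): buffer="lmservm" (len 7), cursors c1@3 c2@5, authorship .......
After op 3 (insert('f')): buffer="lmsferfvm" (len 9), cursors c1@4 c2@7, authorship ...1..2..
After op 4 (move_right): buffer="lmsferfvm" (len 9), cursors c1@5 c2@8, authorship ...1..2..
After op 5 (insert('a')): buffer="lmsfearfvam" (len 11), cursors c1@6 c2@10, authorship ...1.1.2.2.
After op 6 (move_right): buffer="lmsfearfvam" (len 11), cursors c1@7 c2@11, authorship ...1.1.2.2.

Answer: 7 11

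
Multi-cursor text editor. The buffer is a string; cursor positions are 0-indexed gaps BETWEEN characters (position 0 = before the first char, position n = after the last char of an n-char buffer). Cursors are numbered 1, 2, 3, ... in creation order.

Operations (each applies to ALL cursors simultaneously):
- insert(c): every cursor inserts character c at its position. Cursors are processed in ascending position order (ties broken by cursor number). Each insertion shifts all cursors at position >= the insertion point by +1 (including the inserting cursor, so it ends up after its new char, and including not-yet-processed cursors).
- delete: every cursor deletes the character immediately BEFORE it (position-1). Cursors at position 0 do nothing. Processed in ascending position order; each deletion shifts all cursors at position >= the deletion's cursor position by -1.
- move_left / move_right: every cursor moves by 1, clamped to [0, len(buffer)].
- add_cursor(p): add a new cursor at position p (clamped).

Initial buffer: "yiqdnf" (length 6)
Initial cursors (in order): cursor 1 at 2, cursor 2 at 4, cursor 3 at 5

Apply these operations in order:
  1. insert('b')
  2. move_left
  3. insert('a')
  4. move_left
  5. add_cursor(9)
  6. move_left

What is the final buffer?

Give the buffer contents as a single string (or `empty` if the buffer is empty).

Answer: yiabqdabnabf

Derivation:
After op 1 (insert('b')): buffer="yibqdbnbf" (len 9), cursors c1@3 c2@6 c3@8, authorship ..1..2.3.
After op 2 (move_left): buffer="yibqdbnbf" (len 9), cursors c1@2 c2@5 c3@7, authorship ..1..2.3.
After op 3 (insert('a')): buffer="yiabqdabnabf" (len 12), cursors c1@3 c2@7 c3@10, authorship ..11..22.33.
After op 4 (move_left): buffer="yiabqdabnabf" (len 12), cursors c1@2 c2@6 c3@9, authorship ..11..22.33.
After op 5 (add_cursor(9)): buffer="yiabqdabnabf" (len 12), cursors c1@2 c2@6 c3@9 c4@9, authorship ..11..22.33.
After op 6 (move_left): buffer="yiabqdabnabf" (len 12), cursors c1@1 c2@5 c3@8 c4@8, authorship ..11..22.33.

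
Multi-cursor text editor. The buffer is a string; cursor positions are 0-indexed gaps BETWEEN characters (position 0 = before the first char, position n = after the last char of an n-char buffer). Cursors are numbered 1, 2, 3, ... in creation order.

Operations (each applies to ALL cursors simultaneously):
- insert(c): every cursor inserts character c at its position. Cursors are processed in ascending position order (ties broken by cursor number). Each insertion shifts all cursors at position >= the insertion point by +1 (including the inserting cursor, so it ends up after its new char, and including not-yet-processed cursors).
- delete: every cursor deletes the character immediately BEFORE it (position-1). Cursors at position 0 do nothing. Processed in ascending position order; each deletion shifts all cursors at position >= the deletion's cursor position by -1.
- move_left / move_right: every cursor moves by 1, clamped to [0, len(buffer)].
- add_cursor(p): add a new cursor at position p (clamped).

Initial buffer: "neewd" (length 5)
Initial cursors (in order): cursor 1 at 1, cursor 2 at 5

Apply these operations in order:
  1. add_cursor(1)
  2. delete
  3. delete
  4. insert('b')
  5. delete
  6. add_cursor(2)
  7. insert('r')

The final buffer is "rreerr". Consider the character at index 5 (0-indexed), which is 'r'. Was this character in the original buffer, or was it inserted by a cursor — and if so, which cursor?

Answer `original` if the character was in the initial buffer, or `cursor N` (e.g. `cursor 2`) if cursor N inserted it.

After op 1 (add_cursor(1)): buffer="neewd" (len 5), cursors c1@1 c3@1 c2@5, authorship .....
After op 2 (delete): buffer="eew" (len 3), cursors c1@0 c3@0 c2@3, authorship ...
After op 3 (delete): buffer="ee" (len 2), cursors c1@0 c3@0 c2@2, authorship ..
After op 4 (insert('b')): buffer="bbeeb" (len 5), cursors c1@2 c3@2 c2@5, authorship 13..2
After op 5 (delete): buffer="ee" (len 2), cursors c1@0 c3@0 c2@2, authorship ..
After op 6 (add_cursor(2)): buffer="ee" (len 2), cursors c1@0 c3@0 c2@2 c4@2, authorship ..
After op 7 (insert('r')): buffer="rreerr" (len 6), cursors c1@2 c3@2 c2@6 c4@6, authorship 13..24
Authorship (.=original, N=cursor N): 1 3 . . 2 4
Index 5: author = 4

Answer: cursor 4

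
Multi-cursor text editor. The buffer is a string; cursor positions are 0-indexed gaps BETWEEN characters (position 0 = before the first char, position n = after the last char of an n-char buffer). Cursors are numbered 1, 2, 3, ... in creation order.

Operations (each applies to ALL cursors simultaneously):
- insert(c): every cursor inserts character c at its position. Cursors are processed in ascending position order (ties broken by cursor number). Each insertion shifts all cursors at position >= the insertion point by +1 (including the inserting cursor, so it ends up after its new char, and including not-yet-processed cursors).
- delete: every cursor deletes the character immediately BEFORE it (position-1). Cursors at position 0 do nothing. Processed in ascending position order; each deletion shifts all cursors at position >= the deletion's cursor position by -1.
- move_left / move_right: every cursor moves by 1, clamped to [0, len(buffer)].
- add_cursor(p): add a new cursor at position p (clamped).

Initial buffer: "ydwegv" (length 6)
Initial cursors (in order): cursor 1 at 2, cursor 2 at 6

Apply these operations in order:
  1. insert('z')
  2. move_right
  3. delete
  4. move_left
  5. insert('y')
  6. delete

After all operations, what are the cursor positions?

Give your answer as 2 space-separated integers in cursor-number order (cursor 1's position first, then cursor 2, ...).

After op 1 (insert('z')): buffer="ydzwegvz" (len 8), cursors c1@3 c2@8, authorship ..1....2
After op 2 (move_right): buffer="ydzwegvz" (len 8), cursors c1@4 c2@8, authorship ..1....2
After op 3 (delete): buffer="ydzegv" (len 6), cursors c1@3 c2@6, authorship ..1...
After op 4 (move_left): buffer="ydzegv" (len 6), cursors c1@2 c2@5, authorship ..1...
After op 5 (insert('y')): buffer="ydyzegyv" (len 8), cursors c1@3 c2@7, authorship ..11..2.
After op 6 (delete): buffer="ydzegv" (len 6), cursors c1@2 c2@5, authorship ..1...

Answer: 2 5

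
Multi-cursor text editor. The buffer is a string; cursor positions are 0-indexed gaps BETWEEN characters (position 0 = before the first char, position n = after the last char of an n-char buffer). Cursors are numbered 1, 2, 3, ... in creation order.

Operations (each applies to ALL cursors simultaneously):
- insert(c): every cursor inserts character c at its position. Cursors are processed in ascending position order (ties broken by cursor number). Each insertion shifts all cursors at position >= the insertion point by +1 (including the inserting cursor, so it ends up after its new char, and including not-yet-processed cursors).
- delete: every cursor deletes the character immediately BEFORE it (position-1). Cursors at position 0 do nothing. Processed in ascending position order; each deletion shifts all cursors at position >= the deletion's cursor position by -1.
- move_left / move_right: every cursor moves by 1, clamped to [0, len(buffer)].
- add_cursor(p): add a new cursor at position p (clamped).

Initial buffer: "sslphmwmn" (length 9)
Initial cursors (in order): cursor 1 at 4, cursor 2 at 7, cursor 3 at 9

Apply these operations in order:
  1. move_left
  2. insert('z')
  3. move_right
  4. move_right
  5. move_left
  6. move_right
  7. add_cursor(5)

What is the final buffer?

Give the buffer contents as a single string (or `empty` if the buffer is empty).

After op 1 (move_left): buffer="sslphmwmn" (len 9), cursors c1@3 c2@6 c3@8, authorship .........
After op 2 (insert('z')): buffer="sslzphmzwmzn" (len 12), cursors c1@4 c2@8 c3@11, authorship ...1...2..3.
After op 3 (move_right): buffer="sslzphmzwmzn" (len 12), cursors c1@5 c2@9 c3@12, authorship ...1...2..3.
After op 4 (move_right): buffer="sslzphmzwmzn" (len 12), cursors c1@6 c2@10 c3@12, authorship ...1...2..3.
After op 5 (move_left): buffer="sslzphmzwmzn" (len 12), cursors c1@5 c2@9 c3@11, authorship ...1...2..3.
After op 6 (move_right): buffer="sslzphmzwmzn" (len 12), cursors c1@6 c2@10 c3@12, authorship ...1...2..3.
After op 7 (add_cursor(5)): buffer="sslzphmzwmzn" (len 12), cursors c4@5 c1@6 c2@10 c3@12, authorship ...1...2..3.

Answer: sslzphmzwmzn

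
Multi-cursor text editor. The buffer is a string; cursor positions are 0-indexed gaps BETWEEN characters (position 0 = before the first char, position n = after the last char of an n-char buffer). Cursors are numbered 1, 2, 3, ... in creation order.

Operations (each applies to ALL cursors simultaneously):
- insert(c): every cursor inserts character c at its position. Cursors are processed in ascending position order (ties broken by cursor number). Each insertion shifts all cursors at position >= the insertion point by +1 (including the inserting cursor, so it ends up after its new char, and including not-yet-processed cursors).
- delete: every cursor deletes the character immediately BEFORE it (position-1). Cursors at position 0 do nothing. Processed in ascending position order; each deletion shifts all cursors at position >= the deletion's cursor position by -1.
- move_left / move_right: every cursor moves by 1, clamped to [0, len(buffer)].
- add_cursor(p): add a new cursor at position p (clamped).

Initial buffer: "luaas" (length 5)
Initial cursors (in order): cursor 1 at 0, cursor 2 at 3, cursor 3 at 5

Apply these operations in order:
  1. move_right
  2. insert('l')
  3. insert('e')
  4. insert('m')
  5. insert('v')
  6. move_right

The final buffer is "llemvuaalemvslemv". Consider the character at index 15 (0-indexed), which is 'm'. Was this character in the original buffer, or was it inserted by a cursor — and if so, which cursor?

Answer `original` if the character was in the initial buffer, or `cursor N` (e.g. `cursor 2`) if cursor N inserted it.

After op 1 (move_right): buffer="luaas" (len 5), cursors c1@1 c2@4 c3@5, authorship .....
After op 2 (insert('l')): buffer="lluaalsl" (len 8), cursors c1@2 c2@6 c3@8, authorship .1...2.3
After op 3 (insert('e')): buffer="lleuaalesle" (len 11), cursors c1@3 c2@8 c3@11, authorship .11...22.33
After op 4 (insert('m')): buffer="llemuaalemslem" (len 14), cursors c1@4 c2@10 c3@14, authorship .111...222.333
After op 5 (insert('v')): buffer="llemvuaalemvslemv" (len 17), cursors c1@5 c2@12 c3@17, authorship .1111...2222.3333
After op 6 (move_right): buffer="llemvuaalemvslemv" (len 17), cursors c1@6 c2@13 c3@17, authorship .1111...2222.3333
Authorship (.=original, N=cursor N): . 1 1 1 1 . . . 2 2 2 2 . 3 3 3 3
Index 15: author = 3

Answer: cursor 3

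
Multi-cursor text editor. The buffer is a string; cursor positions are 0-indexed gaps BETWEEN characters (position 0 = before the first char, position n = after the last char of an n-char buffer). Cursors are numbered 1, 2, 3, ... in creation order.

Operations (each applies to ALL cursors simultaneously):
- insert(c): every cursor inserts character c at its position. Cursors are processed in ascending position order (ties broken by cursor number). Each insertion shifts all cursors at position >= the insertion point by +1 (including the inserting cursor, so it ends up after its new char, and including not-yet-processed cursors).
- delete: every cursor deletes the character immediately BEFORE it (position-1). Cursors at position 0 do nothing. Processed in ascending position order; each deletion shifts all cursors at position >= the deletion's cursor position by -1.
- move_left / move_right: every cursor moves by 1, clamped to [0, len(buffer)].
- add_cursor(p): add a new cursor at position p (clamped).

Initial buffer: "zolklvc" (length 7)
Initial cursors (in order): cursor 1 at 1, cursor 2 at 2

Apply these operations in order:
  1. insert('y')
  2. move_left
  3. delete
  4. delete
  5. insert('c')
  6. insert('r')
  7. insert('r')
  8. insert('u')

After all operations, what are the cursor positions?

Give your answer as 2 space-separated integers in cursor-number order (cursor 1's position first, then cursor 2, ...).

After op 1 (insert('y')): buffer="zyoylklvc" (len 9), cursors c1@2 c2@4, authorship .1.2.....
After op 2 (move_left): buffer="zyoylklvc" (len 9), cursors c1@1 c2@3, authorship .1.2.....
After op 3 (delete): buffer="yylklvc" (len 7), cursors c1@0 c2@1, authorship 12.....
After op 4 (delete): buffer="ylklvc" (len 6), cursors c1@0 c2@0, authorship 2.....
After op 5 (insert('c')): buffer="ccylklvc" (len 8), cursors c1@2 c2@2, authorship 122.....
After op 6 (insert('r')): buffer="ccrrylklvc" (len 10), cursors c1@4 c2@4, authorship 12122.....
After op 7 (insert('r')): buffer="ccrrrrylklvc" (len 12), cursors c1@6 c2@6, authorship 1212122.....
After op 8 (insert('u')): buffer="ccrrrruuylklvc" (len 14), cursors c1@8 c2@8, authorship 121212122.....

Answer: 8 8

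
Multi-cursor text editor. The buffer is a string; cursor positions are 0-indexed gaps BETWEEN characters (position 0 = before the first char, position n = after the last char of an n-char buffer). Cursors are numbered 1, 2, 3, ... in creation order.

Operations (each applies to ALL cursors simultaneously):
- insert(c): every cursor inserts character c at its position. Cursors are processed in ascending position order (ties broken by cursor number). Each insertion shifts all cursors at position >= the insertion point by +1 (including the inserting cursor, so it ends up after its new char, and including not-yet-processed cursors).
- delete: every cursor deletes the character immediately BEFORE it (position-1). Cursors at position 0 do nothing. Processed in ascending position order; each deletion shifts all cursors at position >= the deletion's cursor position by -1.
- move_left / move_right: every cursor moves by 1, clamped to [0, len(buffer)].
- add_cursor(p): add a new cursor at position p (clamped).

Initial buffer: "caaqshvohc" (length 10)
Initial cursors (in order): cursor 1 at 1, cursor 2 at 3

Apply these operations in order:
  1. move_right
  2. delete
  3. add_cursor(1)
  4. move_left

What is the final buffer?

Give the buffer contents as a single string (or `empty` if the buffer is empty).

Answer: cashvohc

Derivation:
After op 1 (move_right): buffer="caaqshvohc" (len 10), cursors c1@2 c2@4, authorship ..........
After op 2 (delete): buffer="cashvohc" (len 8), cursors c1@1 c2@2, authorship ........
After op 3 (add_cursor(1)): buffer="cashvohc" (len 8), cursors c1@1 c3@1 c2@2, authorship ........
After op 4 (move_left): buffer="cashvohc" (len 8), cursors c1@0 c3@0 c2@1, authorship ........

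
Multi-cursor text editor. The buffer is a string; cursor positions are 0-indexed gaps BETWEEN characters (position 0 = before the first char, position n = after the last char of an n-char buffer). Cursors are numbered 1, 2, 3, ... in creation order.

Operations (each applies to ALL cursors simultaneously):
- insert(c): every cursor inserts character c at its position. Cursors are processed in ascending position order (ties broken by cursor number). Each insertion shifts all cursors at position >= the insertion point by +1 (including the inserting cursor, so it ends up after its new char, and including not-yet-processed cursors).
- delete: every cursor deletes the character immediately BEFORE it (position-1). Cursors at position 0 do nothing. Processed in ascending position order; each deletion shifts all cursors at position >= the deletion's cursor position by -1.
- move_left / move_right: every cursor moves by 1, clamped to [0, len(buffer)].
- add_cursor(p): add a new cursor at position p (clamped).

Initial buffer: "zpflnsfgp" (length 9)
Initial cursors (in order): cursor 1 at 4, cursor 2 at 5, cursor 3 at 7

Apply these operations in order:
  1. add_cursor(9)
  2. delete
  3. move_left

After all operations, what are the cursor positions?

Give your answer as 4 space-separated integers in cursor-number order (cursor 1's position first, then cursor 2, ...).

After op 1 (add_cursor(9)): buffer="zpflnsfgp" (len 9), cursors c1@4 c2@5 c3@7 c4@9, authorship .........
After op 2 (delete): buffer="zpfsg" (len 5), cursors c1@3 c2@3 c3@4 c4@5, authorship .....
After op 3 (move_left): buffer="zpfsg" (len 5), cursors c1@2 c2@2 c3@3 c4@4, authorship .....

Answer: 2 2 3 4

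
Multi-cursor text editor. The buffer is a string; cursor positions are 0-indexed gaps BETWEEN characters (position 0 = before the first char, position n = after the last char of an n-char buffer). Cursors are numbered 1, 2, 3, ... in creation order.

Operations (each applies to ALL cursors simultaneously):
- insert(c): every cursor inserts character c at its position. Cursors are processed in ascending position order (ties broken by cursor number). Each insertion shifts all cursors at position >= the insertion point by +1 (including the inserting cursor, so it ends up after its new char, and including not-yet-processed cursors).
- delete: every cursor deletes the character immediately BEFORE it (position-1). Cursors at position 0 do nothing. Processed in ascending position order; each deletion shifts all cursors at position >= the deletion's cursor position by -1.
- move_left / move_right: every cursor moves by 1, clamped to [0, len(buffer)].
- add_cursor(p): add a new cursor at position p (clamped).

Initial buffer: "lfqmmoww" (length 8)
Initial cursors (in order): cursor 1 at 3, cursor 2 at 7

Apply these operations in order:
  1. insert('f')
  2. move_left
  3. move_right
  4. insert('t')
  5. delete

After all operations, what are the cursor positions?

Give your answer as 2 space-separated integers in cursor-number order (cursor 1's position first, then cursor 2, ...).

After op 1 (insert('f')): buffer="lfqfmmowfw" (len 10), cursors c1@4 c2@9, authorship ...1....2.
After op 2 (move_left): buffer="lfqfmmowfw" (len 10), cursors c1@3 c2@8, authorship ...1....2.
After op 3 (move_right): buffer="lfqfmmowfw" (len 10), cursors c1@4 c2@9, authorship ...1....2.
After op 4 (insert('t')): buffer="lfqftmmowftw" (len 12), cursors c1@5 c2@11, authorship ...11....22.
After op 5 (delete): buffer="lfqfmmowfw" (len 10), cursors c1@4 c2@9, authorship ...1....2.

Answer: 4 9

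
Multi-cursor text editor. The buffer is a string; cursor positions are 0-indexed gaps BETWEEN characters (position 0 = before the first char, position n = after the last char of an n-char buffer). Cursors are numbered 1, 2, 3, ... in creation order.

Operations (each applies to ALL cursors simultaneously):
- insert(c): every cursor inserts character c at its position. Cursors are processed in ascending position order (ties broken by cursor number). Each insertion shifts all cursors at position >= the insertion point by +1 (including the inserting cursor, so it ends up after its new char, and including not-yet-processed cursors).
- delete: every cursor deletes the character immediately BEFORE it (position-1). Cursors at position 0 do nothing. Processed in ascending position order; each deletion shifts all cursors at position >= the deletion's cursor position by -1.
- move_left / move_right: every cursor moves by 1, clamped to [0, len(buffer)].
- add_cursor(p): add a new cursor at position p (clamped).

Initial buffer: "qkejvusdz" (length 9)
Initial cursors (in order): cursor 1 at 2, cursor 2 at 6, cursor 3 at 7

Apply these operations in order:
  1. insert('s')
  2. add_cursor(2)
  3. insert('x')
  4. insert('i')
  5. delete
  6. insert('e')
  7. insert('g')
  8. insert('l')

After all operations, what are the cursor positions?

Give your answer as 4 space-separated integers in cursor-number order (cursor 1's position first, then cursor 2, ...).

Answer: 11 20 26 6

Derivation:
After op 1 (insert('s')): buffer="qksejvusssdz" (len 12), cursors c1@3 c2@8 c3@10, authorship ..1....2.3..
After op 2 (add_cursor(2)): buffer="qksejvusssdz" (len 12), cursors c4@2 c1@3 c2@8 c3@10, authorship ..1....2.3..
After op 3 (insert('x')): buffer="qkxsxejvusxssxdz" (len 16), cursors c4@3 c1@5 c2@11 c3@14, authorship ..411....22.33..
After op 4 (insert('i')): buffer="qkxisxiejvusxissxidz" (len 20), cursors c4@4 c1@7 c2@14 c3@18, authorship ..44111....222.333..
After op 5 (delete): buffer="qkxsxejvusxssxdz" (len 16), cursors c4@3 c1@5 c2@11 c3@14, authorship ..411....22.33..
After op 6 (insert('e')): buffer="qkxesxeejvusxessxedz" (len 20), cursors c4@4 c1@7 c2@14 c3@18, authorship ..44111....222.333..
After op 7 (insert('g')): buffer="qkxegsxegejvusxegssxegdz" (len 24), cursors c4@5 c1@9 c2@17 c3@22, authorship ..4441111....2222.3333..
After op 8 (insert('l')): buffer="qkxeglsxeglejvusxeglssxegldz" (len 28), cursors c4@6 c1@11 c2@20 c3@26, authorship ..444411111....22222.33333..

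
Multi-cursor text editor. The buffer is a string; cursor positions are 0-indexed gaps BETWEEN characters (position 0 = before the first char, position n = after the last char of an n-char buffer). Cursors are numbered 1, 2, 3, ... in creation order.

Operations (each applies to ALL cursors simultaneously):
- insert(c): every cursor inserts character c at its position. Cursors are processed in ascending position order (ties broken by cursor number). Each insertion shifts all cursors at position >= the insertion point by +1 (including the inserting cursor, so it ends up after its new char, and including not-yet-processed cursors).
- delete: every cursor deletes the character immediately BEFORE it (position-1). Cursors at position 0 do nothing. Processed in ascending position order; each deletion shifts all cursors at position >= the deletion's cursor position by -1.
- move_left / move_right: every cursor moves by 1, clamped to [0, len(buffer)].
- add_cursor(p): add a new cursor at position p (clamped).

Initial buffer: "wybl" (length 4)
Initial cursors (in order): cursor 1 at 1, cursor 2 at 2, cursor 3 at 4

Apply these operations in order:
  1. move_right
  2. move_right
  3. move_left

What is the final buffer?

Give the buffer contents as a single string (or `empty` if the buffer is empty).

Answer: wybl

Derivation:
After op 1 (move_right): buffer="wybl" (len 4), cursors c1@2 c2@3 c3@4, authorship ....
After op 2 (move_right): buffer="wybl" (len 4), cursors c1@3 c2@4 c3@4, authorship ....
After op 3 (move_left): buffer="wybl" (len 4), cursors c1@2 c2@3 c3@3, authorship ....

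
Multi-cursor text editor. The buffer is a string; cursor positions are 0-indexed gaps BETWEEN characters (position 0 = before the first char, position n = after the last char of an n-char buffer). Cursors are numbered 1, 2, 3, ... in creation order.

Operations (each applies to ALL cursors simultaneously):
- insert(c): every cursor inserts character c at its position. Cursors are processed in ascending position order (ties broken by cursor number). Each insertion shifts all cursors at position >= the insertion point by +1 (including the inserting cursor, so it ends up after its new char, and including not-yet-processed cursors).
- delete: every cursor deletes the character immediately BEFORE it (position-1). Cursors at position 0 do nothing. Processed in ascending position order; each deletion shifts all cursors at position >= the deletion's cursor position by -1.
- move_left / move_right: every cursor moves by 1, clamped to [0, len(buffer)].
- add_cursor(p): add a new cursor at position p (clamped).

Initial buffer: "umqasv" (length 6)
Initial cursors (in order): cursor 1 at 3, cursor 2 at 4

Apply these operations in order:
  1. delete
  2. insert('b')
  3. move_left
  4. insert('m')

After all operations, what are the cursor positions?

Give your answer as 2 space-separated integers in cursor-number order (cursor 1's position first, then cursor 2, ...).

Answer: 5 5

Derivation:
After op 1 (delete): buffer="umsv" (len 4), cursors c1@2 c2@2, authorship ....
After op 2 (insert('b')): buffer="umbbsv" (len 6), cursors c1@4 c2@4, authorship ..12..
After op 3 (move_left): buffer="umbbsv" (len 6), cursors c1@3 c2@3, authorship ..12..
After op 4 (insert('m')): buffer="umbmmbsv" (len 8), cursors c1@5 c2@5, authorship ..1122..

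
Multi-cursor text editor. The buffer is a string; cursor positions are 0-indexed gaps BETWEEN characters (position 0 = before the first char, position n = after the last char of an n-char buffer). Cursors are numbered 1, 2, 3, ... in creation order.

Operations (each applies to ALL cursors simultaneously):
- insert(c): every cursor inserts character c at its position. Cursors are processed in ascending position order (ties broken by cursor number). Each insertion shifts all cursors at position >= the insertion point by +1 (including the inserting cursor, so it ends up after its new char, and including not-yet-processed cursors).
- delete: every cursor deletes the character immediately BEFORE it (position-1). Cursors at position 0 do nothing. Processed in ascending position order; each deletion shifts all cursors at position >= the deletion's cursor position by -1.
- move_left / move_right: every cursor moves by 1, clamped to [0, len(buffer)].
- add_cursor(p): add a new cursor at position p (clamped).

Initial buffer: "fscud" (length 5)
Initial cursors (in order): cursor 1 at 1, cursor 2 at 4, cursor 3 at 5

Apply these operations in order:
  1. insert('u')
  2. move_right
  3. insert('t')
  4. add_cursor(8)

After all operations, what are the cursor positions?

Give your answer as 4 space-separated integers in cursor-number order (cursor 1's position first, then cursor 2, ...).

After op 1 (insert('u')): buffer="fuscuudu" (len 8), cursors c1@2 c2@6 c3@8, authorship .1...2.3
After op 2 (move_right): buffer="fuscuudu" (len 8), cursors c1@3 c2@7 c3@8, authorship .1...2.3
After op 3 (insert('t')): buffer="fustcuudtut" (len 11), cursors c1@4 c2@9 c3@11, authorship .1.1..2.233
After op 4 (add_cursor(8)): buffer="fustcuudtut" (len 11), cursors c1@4 c4@8 c2@9 c3@11, authorship .1.1..2.233

Answer: 4 9 11 8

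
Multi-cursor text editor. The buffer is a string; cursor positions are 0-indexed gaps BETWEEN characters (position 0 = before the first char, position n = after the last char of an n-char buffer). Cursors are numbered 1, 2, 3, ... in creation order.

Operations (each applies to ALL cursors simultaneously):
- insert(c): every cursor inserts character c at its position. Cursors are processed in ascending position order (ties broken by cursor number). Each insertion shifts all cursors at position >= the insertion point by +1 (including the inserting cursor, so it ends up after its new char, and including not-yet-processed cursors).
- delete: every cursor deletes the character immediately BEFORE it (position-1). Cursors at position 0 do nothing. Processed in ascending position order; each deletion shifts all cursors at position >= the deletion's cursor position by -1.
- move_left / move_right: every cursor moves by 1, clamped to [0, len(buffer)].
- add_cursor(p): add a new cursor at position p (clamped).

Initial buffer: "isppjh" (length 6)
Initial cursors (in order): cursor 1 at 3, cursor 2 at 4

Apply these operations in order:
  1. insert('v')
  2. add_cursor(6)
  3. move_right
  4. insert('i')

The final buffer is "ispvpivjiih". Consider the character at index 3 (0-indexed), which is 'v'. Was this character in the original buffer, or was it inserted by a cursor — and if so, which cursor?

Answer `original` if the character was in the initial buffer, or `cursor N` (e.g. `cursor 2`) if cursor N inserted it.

Answer: cursor 1

Derivation:
After op 1 (insert('v')): buffer="ispvpvjh" (len 8), cursors c1@4 c2@6, authorship ...1.2..
After op 2 (add_cursor(6)): buffer="ispvpvjh" (len 8), cursors c1@4 c2@6 c3@6, authorship ...1.2..
After op 3 (move_right): buffer="ispvpvjh" (len 8), cursors c1@5 c2@7 c3@7, authorship ...1.2..
After op 4 (insert('i')): buffer="ispvpivjiih" (len 11), cursors c1@6 c2@10 c3@10, authorship ...1.12.23.
Authorship (.=original, N=cursor N): . . . 1 . 1 2 . 2 3 .
Index 3: author = 1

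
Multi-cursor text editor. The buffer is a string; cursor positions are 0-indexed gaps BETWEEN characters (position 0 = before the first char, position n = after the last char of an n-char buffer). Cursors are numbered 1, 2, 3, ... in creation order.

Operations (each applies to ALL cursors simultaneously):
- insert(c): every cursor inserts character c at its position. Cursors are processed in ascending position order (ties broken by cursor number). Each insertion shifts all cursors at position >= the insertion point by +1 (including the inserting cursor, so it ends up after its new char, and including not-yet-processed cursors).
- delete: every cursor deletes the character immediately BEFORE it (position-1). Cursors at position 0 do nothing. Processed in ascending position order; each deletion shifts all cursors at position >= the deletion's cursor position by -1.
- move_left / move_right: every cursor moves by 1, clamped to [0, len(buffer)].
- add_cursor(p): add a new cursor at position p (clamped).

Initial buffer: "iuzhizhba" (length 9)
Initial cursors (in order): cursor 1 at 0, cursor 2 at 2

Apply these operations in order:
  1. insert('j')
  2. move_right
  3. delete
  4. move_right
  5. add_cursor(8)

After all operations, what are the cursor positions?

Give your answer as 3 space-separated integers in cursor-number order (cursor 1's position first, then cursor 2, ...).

Answer: 2 4 8

Derivation:
After op 1 (insert('j')): buffer="jiujzhizhba" (len 11), cursors c1@1 c2@4, authorship 1..2.......
After op 2 (move_right): buffer="jiujzhizhba" (len 11), cursors c1@2 c2@5, authorship 1..2.......
After op 3 (delete): buffer="jujhizhba" (len 9), cursors c1@1 c2@3, authorship 1.2......
After op 4 (move_right): buffer="jujhizhba" (len 9), cursors c1@2 c2@4, authorship 1.2......
After op 5 (add_cursor(8)): buffer="jujhizhba" (len 9), cursors c1@2 c2@4 c3@8, authorship 1.2......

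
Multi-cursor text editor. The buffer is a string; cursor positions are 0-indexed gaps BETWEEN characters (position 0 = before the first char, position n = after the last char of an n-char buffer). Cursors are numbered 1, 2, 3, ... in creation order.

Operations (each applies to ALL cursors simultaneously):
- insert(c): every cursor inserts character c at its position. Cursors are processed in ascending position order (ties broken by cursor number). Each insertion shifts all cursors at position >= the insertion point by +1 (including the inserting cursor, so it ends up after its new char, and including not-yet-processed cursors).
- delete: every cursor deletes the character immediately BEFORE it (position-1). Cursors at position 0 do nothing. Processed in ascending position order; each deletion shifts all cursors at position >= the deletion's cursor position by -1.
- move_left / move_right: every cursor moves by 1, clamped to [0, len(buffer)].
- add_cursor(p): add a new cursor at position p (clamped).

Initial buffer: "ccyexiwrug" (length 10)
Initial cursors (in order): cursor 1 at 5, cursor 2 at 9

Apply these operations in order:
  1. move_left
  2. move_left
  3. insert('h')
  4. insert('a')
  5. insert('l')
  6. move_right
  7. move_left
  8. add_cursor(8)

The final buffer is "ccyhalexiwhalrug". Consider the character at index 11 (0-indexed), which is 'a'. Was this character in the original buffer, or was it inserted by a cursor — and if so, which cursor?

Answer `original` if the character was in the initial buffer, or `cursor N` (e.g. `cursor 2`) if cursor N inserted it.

Answer: cursor 2

Derivation:
After op 1 (move_left): buffer="ccyexiwrug" (len 10), cursors c1@4 c2@8, authorship ..........
After op 2 (move_left): buffer="ccyexiwrug" (len 10), cursors c1@3 c2@7, authorship ..........
After op 3 (insert('h')): buffer="ccyhexiwhrug" (len 12), cursors c1@4 c2@9, authorship ...1....2...
After op 4 (insert('a')): buffer="ccyhaexiwharug" (len 14), cursors c1@5 c2@11, authorship ...11....22...
After op 5 (insert('l')): buffer="ccyhalexiwhalrug" (len 16), cursors c1@6 c2@13, authorship ...111....222...
After op 6 (move_right): buffer="ccyhalexiwhalrug" (len 16), cursors c1@7 c2@14, authorship ...111....222...
After op 7 (move_left): buffer="ccyhalexiwhalrug" (len 16), cursors c1@6 c2@13, authorship ...111....222...
After op 8 (add_cursor(8)): buffer="ccyhalexiwhalrug" (len 16), cursors c1@6 c3@8 c2@13, authorship ...111....222...
Authorship (.=original, N=cursor N): . . . 1 1 1 . . . . 2 2 2 . . .
Index 11: author = 2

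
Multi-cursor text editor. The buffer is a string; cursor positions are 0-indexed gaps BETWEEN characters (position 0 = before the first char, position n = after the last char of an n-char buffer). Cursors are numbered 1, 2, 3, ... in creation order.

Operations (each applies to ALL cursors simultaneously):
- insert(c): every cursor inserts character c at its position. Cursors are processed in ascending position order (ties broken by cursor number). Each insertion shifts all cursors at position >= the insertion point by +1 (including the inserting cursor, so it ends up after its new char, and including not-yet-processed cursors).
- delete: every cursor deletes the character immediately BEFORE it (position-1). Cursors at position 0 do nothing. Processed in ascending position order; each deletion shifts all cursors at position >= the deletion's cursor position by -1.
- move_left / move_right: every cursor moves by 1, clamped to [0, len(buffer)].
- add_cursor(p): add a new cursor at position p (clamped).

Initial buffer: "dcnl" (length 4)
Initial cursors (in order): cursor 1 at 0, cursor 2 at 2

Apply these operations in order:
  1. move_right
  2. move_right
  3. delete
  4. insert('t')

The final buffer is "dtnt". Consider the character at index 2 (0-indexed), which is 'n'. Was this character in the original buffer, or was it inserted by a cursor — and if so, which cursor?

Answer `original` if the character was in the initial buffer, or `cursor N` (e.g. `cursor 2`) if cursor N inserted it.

After op 1 (move_right): buffer="dcnl" (len 4), cursors c1@1 c2@3, authorship ....
After op 2 (move_right): buffer="dcnl" (len 4), cursors c1@2 c2@4, authorship ....
After op 3 (delete): buffer="dn" (len 2), cursors c1@1 c2@2, authorship ..
After op 4 (insert('t')): buffer="dtnt" (len 4), cursors c1@2 c2@4, authorship .1.2
Authorship (.=original, N=cursor N): . 1 . 2
Index 2: author = original

Answer: original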